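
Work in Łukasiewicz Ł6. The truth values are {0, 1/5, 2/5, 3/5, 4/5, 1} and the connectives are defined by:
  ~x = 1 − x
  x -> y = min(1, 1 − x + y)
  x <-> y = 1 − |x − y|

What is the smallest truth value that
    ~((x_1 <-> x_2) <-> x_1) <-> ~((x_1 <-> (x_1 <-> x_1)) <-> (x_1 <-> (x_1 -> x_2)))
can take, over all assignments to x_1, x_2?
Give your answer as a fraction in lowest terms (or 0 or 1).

Take x_1 = 0, x_2 = 0:
x_1 <-> x_2 = 0 <-> 0 = 1
(x_1 <-> x_2) <-> x_1 = 1 <-> 0 = 0
~((x_1 <-> x_2) <-> x_1) = ~0 = 1
x_1 <-> x_1 = 0 <-> 0 = 1
x_1 <-> (x_1 <-> x_1) = 0 <-> 1 = 0
x_1 -> x_2 = 0 -> 0 = 1
x_1 <-> (x_1 -> x_2) = 0 <-> 1 = 0
(x_1 <-> (x_1 <-> x_1)) <-> (x_1 <-> (x_1 -> x_2)) = 0 <-> 0 = 1
~((x_1 <-> (x_1 <-> x_1)) <-> (x_1 <-> (x_1 -> x_2))) = ~1 = 0
~((x_1 <-> x_2) <-> x_1) <-> ~((x_1 <-> (x_1 <-> x_1)) <-> (x_1 <-> (x_1 -> x_2))) = 1 <-> 0 = 0
No assignment yields a value below 0, so this is the minimum.

0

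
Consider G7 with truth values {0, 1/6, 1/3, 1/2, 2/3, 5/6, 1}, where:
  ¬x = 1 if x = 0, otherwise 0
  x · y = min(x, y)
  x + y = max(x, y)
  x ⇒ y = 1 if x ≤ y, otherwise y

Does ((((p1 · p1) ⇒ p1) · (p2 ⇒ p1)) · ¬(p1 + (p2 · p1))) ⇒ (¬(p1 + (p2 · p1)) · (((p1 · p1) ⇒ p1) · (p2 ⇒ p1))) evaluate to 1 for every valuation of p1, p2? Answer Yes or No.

Yes

At p1 = 1/2, p2 = 1, for instance:
p1 · p1 = 1/2 · 1/2 = 1/2
(p1 · p1) ⇒ p1 = 1/2 ⇒ 1/2 = 1
p2 ⇒ p1 = 1 ⇒ 1/2 = 1/2
((p1 · p1) ⇒ p1) · (p2 ⇒ p1) = 1 · 1/2 = 1/2
p2 · p1 = 1 · 1/2 = 1/2
p1 + (p2 · p1) = 1/2 + 1/2 = 1/2
¬(p1 + (p2 · p1)) = ¬1/2 = 0
(((p1 · p1) ⇒ p1) · (p2 ⇒ p1)) · ¬(p1 + (p2 · p1)) = 1/2 · 0 = 0
¬(p1 + (p2 · p1)) · (((p1 · p1) ⇒ p1) · (p2 ⇒ p1)) = 0 · 1/2 = 0
((((p1 · p1) ⇒ p1) · (p2 ⇒ p1)) · ¬(p1 + (p2 · p1))) ⇒ (¬(p1 + (p2 · p1)) · (((p1 · p1) ⇒ p1) · (p2 ⇒ p1))) = 0 ⇒ 0 = 1
and checking the remaining 48 assignments likewise gives ≥ 1 in every case.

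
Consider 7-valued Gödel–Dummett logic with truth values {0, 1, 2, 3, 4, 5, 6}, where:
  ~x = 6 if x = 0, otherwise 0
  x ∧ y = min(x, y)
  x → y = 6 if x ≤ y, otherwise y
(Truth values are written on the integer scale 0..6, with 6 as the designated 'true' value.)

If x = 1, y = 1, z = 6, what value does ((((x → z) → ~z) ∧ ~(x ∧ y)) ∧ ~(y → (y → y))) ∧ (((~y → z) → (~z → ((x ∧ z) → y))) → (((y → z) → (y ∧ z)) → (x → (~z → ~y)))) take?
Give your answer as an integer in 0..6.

x → z = 1 → 6 = 6
~z = ~6 = 0
(x → z) → ~z = 6 → 0 = 0
x ∧ y = 1 ∧ 1 = 1
~(x ∧ y) = ~1 = 0
((x → z) → ~z) ∧ ~(x ∧ y) = 0 ∧ 0 = 0
y → y = 1 → 1 = 6
y → (y → y) = 1 → 6 = 6
~(y → (y → y)) = ~6 = 0
(((x → z) → ~z) ∧ ~(x ∧ y)) ∧ ~(y → (y → y)) = 0 ∧ 0 = 0
~y = ~1 = 0
~y → z = 0 → 6 = 6
~z = ~6 = 0
x ∧ z = 1 ∧ 6 = 1
(x ∧ z) → y = 1 → 1 = 6
~z → ((x ∧ z) → y) = 0 → 6 = 6
(~y → z) → (~z → ((x ∧ z) → y)) = 6 → 6 = 6
y → z = 1 → 6 = 6
y ∧ z = 1 ∧ 6 = 1
(y → z) → (y ∧ z) = 6 → 1 = 1
~z = ~6 = 0
~y = ~1 = 0
~z → ~y = 0 → 0 = 6
x → (~z → ~y) = 1 → 6 = 6
((y → z) → (y ∧ z)) → (x → (~z → ~y)) = 1 → 6 = 6
((~y → z) → (~z → ((x ∧ z) → y))) → (((y → z) → (y ∧ z)) → (x → (~z → ~y))) = 6 → 6 = 6
((((x → z) → ~z) ∧ ~(x ∧ y)) ∧ ~(y → (y → y))) ∧ (((~y → z) → (~z → ((x ∧ z) → y))) → (((y → z) → (y ∧ z)) → (x → (~z → ~y)))) = 0 ∧ 6 = 0

0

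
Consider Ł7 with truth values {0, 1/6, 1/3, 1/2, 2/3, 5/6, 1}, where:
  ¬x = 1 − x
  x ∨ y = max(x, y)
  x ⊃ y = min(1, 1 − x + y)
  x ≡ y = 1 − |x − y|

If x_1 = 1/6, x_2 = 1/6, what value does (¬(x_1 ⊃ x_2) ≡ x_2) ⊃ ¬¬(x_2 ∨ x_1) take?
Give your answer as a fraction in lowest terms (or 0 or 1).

x_1 ⊃ x_2 = 1/6 ⊃ 1/6 = 1
¬(x_1 ⊃ x_2) = ¬1 = 0
¬(x_1 ⊃ x_2) ≡ x_2 = 0 ≡ 1/6 = 5/6
x_2 ∨ x_1 = 1/6 ∨ 1/6 = 1/6
¬(x_2 ∨ x_1) = ¬1/6 = 5/6
¬¬(x_2 ∨ x_1) = ¬5/6 = 1/6
(¬(x_1 ⊃ x_2) ≡ x_2) ⊃ ¬¬(x_2 ∨ x_1) = 5/6 ⊃ 1/6 = 1/3

1/3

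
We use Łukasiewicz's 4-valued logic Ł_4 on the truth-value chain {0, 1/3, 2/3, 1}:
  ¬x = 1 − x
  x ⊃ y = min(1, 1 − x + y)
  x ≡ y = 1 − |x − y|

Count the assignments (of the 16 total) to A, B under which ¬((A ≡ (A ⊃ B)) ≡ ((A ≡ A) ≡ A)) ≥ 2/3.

2

A = 0, B = 0 ↦ 0  <
A = 0, B = 1/3 ↦ 0  <
A = 0, B = 2/3 ↦ 0  <
A = 0, B = 1 ↦ 0  <
A = 1/3, B = 0 ↦ 1/3  <
A = 1/3, B = 1/3 ↦ 0  <
A = 1/3, B = 2/3 ↦ 0  <
A = 1/3, B = 1 ↦ 0  <
A = 2/3, B = 0 ↦ 0  <
A = 2/3, B = 1/3 ↦ 1/3  <
A = 2/3, B = 2/3 ↦ 0  <
A = 2/3, B = 1 ↦ 0  <
A = 1, B = 0 ↦ 1  ≥
A = 1, B = 1/3 ↦ 2/3  ≥
A = 1, B = 2/3 ↦ 1/3  <
A = 1, B = 1 ↦ 0  <
So 2 of the 16 assignments meet the threshold.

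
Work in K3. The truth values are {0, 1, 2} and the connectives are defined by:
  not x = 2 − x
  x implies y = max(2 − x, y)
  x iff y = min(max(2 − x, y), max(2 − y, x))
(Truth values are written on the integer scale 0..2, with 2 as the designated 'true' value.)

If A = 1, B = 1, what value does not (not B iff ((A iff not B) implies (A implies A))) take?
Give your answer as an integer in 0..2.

1

not B = not 1 = 1
not B = not 1 = 1
A iff not B = 1 iff 1 = 1
A implies A = 1 implies 1 = 1
(A iff not B) implies (A implies A) = 1 implies 1 = 1
not B iff ((A iff not B) implies (A implies A)) = 1 iff 1 = 1
not (not B iff ((A iff not B) implies (A implies A))) = not 1 = 1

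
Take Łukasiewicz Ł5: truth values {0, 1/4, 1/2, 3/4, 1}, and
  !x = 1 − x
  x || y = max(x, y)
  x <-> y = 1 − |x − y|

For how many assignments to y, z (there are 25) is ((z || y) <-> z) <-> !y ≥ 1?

value 1: 9 assignments (counts)
value 3/4: 7 assignments
value 1/2: 5 assignments
value 1/4: 3 assignments
value 0: 1 assignment
So 9 of the 25 assignments meet the threshold.

9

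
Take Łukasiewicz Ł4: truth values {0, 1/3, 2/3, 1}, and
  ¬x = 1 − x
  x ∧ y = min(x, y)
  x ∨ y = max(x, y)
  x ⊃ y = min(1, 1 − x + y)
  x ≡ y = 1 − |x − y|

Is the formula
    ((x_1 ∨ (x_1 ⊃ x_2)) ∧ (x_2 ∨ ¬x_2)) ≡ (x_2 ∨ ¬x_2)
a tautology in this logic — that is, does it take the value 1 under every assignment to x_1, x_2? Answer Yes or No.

No

Counterexample: take x_1 = 1/3, x_2 = 0.
x_1 ⊃ x_2 = 1/3 ⊃ 0 = 2/3
x_1 ∨ (x_1 ⊃ x_2) = 1/3 ∨ 2/3 = 2/3
¬x_2 = ¬0 = 1
x_2 ∨ ¬x_2 = 0 ∨ 1 = 1
(x_1 ∨ (x_1 ⊃ x_2)) ∧ (x_2 ∨ ¬x_2) = 2/3 ∧ 1 = 2/3
((x_1 ∨ (x_1 ⊃ x_2)) ∧ (x_2 ∨ ¬x_2)) ≡ (x_2 ∨ ¬x_2) = 2/3 ≡ 1 = 2/3
This gives 2/3 ≠ 1.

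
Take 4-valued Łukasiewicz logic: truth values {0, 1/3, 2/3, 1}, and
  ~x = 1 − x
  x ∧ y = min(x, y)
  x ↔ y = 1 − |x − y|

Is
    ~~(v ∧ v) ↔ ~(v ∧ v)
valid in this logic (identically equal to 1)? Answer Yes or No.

No

Counterexample: take v = 0.
v ∧ v = 0 ∧ 0 = 0
~(v ∧ v) = ~0 = 1
~~(v ∧ v) = ~1 = 0
v ∧ v = 0 ∧ 0 = 0
~(v ∧ v) = ~0 = 1
~~(v ∧ v) ↔ ~(v ∧ v) = 0 ↔ 1 = 0
This gives 0 ≠ 1.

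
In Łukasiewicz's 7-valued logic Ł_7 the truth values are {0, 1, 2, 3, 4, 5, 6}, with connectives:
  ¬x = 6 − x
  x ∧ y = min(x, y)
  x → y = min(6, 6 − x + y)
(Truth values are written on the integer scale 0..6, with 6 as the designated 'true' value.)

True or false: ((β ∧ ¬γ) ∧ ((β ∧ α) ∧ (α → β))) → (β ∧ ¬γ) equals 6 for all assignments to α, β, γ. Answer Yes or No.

Yes

At α = 6, β = 0, γ = 4, for instance:
¬γ = ¬4 = 2
β ∧ ¬γ = 0 ∧ 2 = 0
β ∧ α = 0 ∧ 6 = 0
α → β = 6 → 0 = 0
(β ∧ α) ∧ (α → β) = 0 ∧ 0 = 0
(β ∧ ¬γ) ∧ ((β ∧ α) ∧ (α → β)) = 0 ∧ 0 = 0
((β ∧ ¬γ) ∧ ((β ∧ α) ∧ (α → β))) → (β ∧ ¬γ) = 0 → 0 = 6
and checking the remaining 342 assignments likewise gives ≥ 6 in every case.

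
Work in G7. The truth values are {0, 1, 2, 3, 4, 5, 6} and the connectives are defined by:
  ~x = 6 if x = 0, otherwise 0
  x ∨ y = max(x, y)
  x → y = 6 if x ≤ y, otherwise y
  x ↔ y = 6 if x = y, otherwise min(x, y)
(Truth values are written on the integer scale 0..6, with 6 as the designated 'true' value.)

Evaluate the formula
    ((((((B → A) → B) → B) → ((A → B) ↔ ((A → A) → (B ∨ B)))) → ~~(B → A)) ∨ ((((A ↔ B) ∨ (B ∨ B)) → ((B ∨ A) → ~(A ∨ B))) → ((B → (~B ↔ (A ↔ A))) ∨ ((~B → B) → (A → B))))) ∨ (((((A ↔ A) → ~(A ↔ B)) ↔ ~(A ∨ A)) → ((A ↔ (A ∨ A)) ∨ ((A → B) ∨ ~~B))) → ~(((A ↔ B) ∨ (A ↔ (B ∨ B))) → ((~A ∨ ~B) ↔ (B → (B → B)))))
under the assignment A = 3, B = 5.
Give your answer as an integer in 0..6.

6

B → A = 5 → 3 = 3
(B → A) → B = 3 → 5 = 6
((B → A) → B) → B = 6 → 5 = 5
A → B = 3 → 5 = 6
A → A = 3 → 3 = 6
B ∨ B = 5 ∨ 5 = 5
(A → A) → (B ∨ B) = 6 → 5 = 5
(A → B) ↔ ((A → A) → (B ∨ B)) = 6 ↔ 5 = 5
(((B → A) → B) → B) → ((A → B) ↔ ((A → A) → (B ∨ B))) = 5 → 5 = 6
B → A = 5 → 3 = 3
~(B → A) = ~3 = 0
~~(B → A) = ~0 = 6
((((B → A) → B) → B) → ((A → B) ↔ ((A → A) → (B ∨ B)))) → ~~(B → A) = 6 → 6 = 6
A ↔ B = 3 ↔ 5 = 3
B ∨ B = 5 ∨ 5 = 5
(A ↔ B) ∨ (B ∨ B) = 3 ∨ 5 = 5
B ∨ A = 5 ∨ 3 = 5
A ∨ B = 3 ∨ 5 = 5
~(A ∨ B) = ~5 = 0
(B ∨ A) → ~(A ∨ B) = 5 → 0 = 0
((A ↔ B) ∨ (B ∨ B)) → ((B ∨ A) → ~(A ∨ B)) = 5 → 0 = 0
~B = ~5 = 0
A ↔ A = 3 ↔ 3 = 6
~B ↔ (A ↔ A) = 0 ↔ 6 = 0
B → (~B ↔ (A ↔ A)) = 5 → 0 = 0
~B = ~5 = 0
~B → B = 0 → 5 = 6
A → B = 3 → 5 = 6
(~B → B) → (A → B) = 6 → 6 = 6
(B → (~B ↔ (A ↔ A))) ∨ ((~B → B) → (A → B)) = 0 ∨ 6 = 6
(((A ↔ B) ∨ (B ∨ B)) → ((B ∨ A) → ~(A ∨ B))) → ((B → (~B ↔ (A ↔ A))) ∨ ((~B → B) → (A → B))) = 0 → 6 = 6
(((((B → A) → B) → B) → ((A → B) ↔ ((A → A) → (B ∨ B)))) → ~~(B → A)) ∨ ((((A ↔ B) ∨ (B ∨ B)) → ((B ∨ A) → ~(A ∨ B))) → ((B → (~B ↔ (A ↔ A))) ∨ ((~B → B) → (A → B)))) = 6 ∨ 6 = 6
A ↔ A = 3 ↔ 3 = 6
A ↔ B = 3 ↔ 5 = 3
~(A ↔ B) = ~3 = 0
(A ↔ A) → ~(A ↔ B) = 6 → 0 = 0
A ∨ A = 3 ∨ 3 = 3
~(A ∨ A) = ~3 = 0
((A ↔ A) → ~(A ↔ B)) ↔ ~(A ∨ A) = 0 ↔ 0 = 6
A ∨ A = 3 ∨ 3 = 3
A ↔ (A ∨ A) = 3 ↔ 3 = 6
A → B = 3 → 5 = 6
~B = ~5 = 0
~~B = ~0 = 6
(A → B) ∨ ~~B = 6 ∨ 6 = 6
(A ↔ (A ∨ A)) ∨ ((A → B) ∨ ~~B) = 6 ∨ 6 = 6
(((A ↔ A) → ~(A ↔ B)) ↔ ~(A ∨ A)) → ((A ↔ (A ∨ A)) ∨ ((A → B) ∨ ~~B)) = 6 → 6 = 6
A ↔ B = 3 ↔ 5 = 3
B ∨ B = 5 ∨ 5 = 5
A ↔ (B ∨ B) = 3 ↔ 5 = 3
(A ↔ B) ∨ (A ↔ (B ∨ B)) = 3 ∨ 3 = 3
~A = ~3 = 0
~B = ~5 = 0
~A ∨ ~B = 0 ∨ 0 = 0
B → B = 5 → 5 = 6
B → (B → B) = 5 → 6 = 6
(~A ∨ ~B) ↔ (B → (B → B)) = 0 ↔ 6 = 0
((A ↔ B) ∨ (A ↔ (B ∨ B))) → ((~A ∨ ~B) ↔ (B → (B → B))) = 3 → 0 = 0
~(((A ↔ B) ∨ (A ↔ (B ∨ B))) → ((~A ∨ ~B) ↔ (B → (B → B)))) = ~0 = 6
((((A ↔ A) → ~(A ↔ B)) ↔ ~(A ∨ A)) → ((A ↔ (A ∨ A)) ∨ ((A → B) ∨ ~~B))) → ~(((A ↔ B) ∨ (A ↔ (B ∨ B))) → ((~A ∨ ~B) ↔ (B → (B → B)))) = 6 → 6 = 6
((((((B → A) → B) → B) → ((A → B) ↔ ((A → A) → (B ∨ B)))) → ~~(B → A)) ∨ ((((A ↔ B) ∨ (B ∨ B)) → ((B ∨ A) → ~(A ∨ B))) → ((B → (~B ↔ (A ↔ A))) ∨ ((~B → B) → (A → B))))) ∨ (((((A ↔ A) → ~(A ↔ B)) ↔ ~(A ∨ A)) → ((A ↔ (A ∨ A)) ∨ ((A → B) ∨ ~~B))) → ~(((A ↔ B) ∨ (A ↔ (B ∨ B))) → ((~A ∨ ~B) ↔ (B → (B → B))))) = 6 ∨ 6 = 6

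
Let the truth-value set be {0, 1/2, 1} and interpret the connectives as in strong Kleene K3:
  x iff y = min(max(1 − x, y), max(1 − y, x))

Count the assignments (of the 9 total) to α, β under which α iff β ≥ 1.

α = 0, β = 0 ↦ 1  ≥
α = 0, β = 1/2 ↦ 1/2  <
α = 0, β = 1 ↦ 0  <
α = 1/2, β = 0 ↦ 1/2  <
α = 1/2, β = 1/2 ↦ 1/2  <
α = 1/2, β = 1 ↦ 1/2  <
α = 1, β = 0 ↦ 0  <
α = 1, β = 1/2 ↦ 1/2  <
α = 1, β = 1 ↦ 1  ≥
So 2 of the 9 assignments meet the threshold.

2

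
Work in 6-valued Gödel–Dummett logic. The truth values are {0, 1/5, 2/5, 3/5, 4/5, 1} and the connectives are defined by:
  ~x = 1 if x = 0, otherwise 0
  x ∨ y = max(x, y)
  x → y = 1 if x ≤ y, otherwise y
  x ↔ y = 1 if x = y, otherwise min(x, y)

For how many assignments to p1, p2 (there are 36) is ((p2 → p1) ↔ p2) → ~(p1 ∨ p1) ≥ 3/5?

11

value 1: 11 assignments (counts)
value 0: 25 assignments
So 11 of the 36 assignments meet the threshold.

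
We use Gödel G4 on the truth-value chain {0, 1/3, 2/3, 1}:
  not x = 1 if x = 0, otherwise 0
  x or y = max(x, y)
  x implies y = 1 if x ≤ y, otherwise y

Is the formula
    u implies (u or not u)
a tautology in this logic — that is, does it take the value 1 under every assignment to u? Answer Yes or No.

u = 0 ↦ 1
u = 1/3 ↦ 1
u = 2/3 ↦ 1
u = 1 ↦ 1
Every assignment gives a value ≥ 1.

Yes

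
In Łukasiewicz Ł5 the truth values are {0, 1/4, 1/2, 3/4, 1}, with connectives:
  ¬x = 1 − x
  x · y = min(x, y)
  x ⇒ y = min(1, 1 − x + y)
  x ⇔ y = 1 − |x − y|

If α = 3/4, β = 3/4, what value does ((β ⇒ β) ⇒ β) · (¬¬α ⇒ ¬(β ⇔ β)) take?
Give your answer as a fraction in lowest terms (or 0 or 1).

1/4

β ⇒ β = 3/4 ⇒ 3/4 = 1
(β ⇒ β) ⇒ β = 1 ⇒ 3/4 = 3/4
¬α = ¬3/4 = 1/4
¬¬α = ¬1/4 = 3/4
β ⇔ β = 3/4 ⇔ 3/4 = 1
¬(β ⇔ β) = ¬1 = 0
¬¬α ⇒ ¬(β ⇔ β) = 3/4 ⇒ 0 = 1/4
((β ⇒ β) ⇒ β) · (¬¬α ⇒ ¬(β ⇔ β)) = 3/4 · 1/4 = 1/4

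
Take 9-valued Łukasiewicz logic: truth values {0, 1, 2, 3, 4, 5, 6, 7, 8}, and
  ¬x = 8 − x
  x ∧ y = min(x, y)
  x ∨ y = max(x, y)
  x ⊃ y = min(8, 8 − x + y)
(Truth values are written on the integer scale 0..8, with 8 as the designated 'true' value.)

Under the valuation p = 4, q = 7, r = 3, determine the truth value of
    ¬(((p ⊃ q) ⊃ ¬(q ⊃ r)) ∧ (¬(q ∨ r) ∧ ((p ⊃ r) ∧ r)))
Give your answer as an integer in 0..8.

7

p ⊃ q = 4 ⊃ 7 = 8
q ⊃ r = 7 ⊃ 3 = 4
¬(q ⊃ r) = ¬4 = 4
(p ⊃ q) ⊃ ¬(q ⊃ r) = 8 ⊃ 4 = 4
q ∨ r = 7 ∨ 3 = 7
¬(q ∨ r) = ¬7 = 1
p ⊃ r = 4 ⊃ 3 = 7
(p ⊃ r) ∧ r = 7 ∧ 3 = 3
¬(q ∨ r) ∧ ((p ⊃ r) ∧ r) = 1 ∧ 3 = 1
((p ⊃ q) ⊃ ¬(q ⊃ r)) ∧ (¬(q ∨ r) ∧ ((p ⊃ r) ∧ r)) = 4 ∧ 1 = 1
¬(((p ⊃ q) ⊃ ¬(q ⊃ r)) ∧ (¬(q ∨ r) ∧ ((p ⊃ r) ∧ r))) = ¬1 = 7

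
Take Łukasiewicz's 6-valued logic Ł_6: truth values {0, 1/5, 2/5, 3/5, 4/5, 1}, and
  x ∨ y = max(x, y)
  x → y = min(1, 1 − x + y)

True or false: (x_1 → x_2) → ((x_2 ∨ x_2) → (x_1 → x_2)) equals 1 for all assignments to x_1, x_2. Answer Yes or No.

Yes

At x_1 = 3/5, x_2 = 3/5, for instance:
x_1 → x_2 = 3/5 → 3/5 = 1
x_2 ∨ x_2 = 3/5 ∨ 3/5 = 3/5
(x_2 ∨ x_2) → (x_1 → x_2) = 3/5 → 1 = 1
(x_1 → x_2) → ((x_2 ∨ x_2) → (x_1 → x_2)) = 1 → 1 = 1
and checking the remaining 35 assignments likewise gives ≥ 1 in every case.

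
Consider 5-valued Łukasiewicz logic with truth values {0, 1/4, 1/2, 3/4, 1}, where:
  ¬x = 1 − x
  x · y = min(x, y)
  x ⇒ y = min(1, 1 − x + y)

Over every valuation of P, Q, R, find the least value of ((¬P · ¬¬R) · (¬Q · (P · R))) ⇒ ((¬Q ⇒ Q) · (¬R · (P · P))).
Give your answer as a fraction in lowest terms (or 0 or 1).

Take P = 1/2, Q = 0, R = 1/2:
¬P = ¬1/2 = 1/2
¬R = ¬1/2 = 1/2
¬¬R = ¬1/2 = 1/2
¬P · ¬¬R = 1/2 · 1/2 = 1/2
¬Q = ¬0 = 1
P · R = 1/2 · 1/2 = 1/2
¬Q · (P · R) = 1 · 1/2 = 1/2
(¬P · ¬¬R) · (¬Q · (P · R)) = 1/2 · 1/2 = 1/2
¬Q = ¬0 = 1
¬Q ⇒ Q = 1 ⇒ 0 = 0
¬R = ¬1/2 = 1/2
P · P = 1/2 · 1/2 = 1/2
¬R · (P · P) = 1/2 · 1/2 = 1/2
(¬Q ⇒ Q) · (¬R · (P · P)) = 0 · 1/2 = 0
((¬P · ¬¬R) · (¬Q · (P · R))) ⇒ ((¬Q ⇒ Q) · (¬R · (P · P))) = 1/2 ⇒ 0 = 1/2
No assignment yields a value below 1/2, so this is the minimum.

1/2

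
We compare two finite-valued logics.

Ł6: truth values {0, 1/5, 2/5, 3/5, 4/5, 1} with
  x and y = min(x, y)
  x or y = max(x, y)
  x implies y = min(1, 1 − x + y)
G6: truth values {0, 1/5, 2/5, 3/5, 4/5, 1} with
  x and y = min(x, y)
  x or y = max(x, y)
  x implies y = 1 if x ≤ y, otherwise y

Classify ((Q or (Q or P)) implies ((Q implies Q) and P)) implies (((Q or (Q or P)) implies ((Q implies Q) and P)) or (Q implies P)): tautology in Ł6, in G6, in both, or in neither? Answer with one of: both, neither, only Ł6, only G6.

In Ł6: every assignment gives 1 — tautology.
In G6: every assignment gives 1 — tautology.

both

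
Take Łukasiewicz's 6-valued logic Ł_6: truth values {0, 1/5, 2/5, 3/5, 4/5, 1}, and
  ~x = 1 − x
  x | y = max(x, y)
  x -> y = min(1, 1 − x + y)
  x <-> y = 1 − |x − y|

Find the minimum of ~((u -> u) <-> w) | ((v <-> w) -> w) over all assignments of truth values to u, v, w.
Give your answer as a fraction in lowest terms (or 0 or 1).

3/5

Take u = 0, v = 1/5, w = 2/5:
u -> u = 0 -> 0 = 1
(u -> u) <-> w = 1 <-> 2/5 = 2/5
~((u -> u) <-> w) = ~2/5 = 3/5
v <-> w = 1/5 <-> 2/5 = 4/5
(v <-> w) -> w = 4/5 -> 2/5 = 3/5
~((u -> u) <-> w) | ((v <-> w) -> w) = 3/5 | 3/5 = 3/5
No assignment yields a value below 3/5, so this is the minimum.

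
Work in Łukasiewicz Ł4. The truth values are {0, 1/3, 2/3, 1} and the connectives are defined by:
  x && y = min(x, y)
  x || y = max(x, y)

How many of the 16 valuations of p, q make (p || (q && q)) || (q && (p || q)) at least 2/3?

12

p = 0, q = 0 ↦ 0  <
p = 0, q = 1/3 ↦ 1/3  <
p = 0, q = 2/3 ↦ 2/3  ≥
p = 0, q = 1 ↦ 1  ≥
p = 1/3, q = 0 ↦ 1/3  <
p = 1/3, q = 1/3 ↦ 1/3  <
p = 1/3, q = 2/3 ↦ 2/3  ≥
p = 1/3, q = 1 ↦ 1  ≥
p = 2/3, q = 0 ↦ 2/3  ≥
p = 2/3, q = 1/3 ↦ 2/3  ≥
p = 2/3, q = 2/3 ↦ 2/3  ≥
p = 2/3, q = 1 ↦ 1  ≥
p = 1, q = 0 ↦ 1  ≥
p = 1, q = 1/3 ↦ 1  ≥
p = 1, q = 2/3 ↦ 1  ≥
p = 1, q = 1 ↦ 1  ≥
So 12 of the 16 assignments meet the threshold.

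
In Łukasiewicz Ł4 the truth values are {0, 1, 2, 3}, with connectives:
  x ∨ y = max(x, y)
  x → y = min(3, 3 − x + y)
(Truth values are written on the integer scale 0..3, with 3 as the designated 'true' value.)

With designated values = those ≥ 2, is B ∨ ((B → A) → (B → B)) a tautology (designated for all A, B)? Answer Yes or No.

A = 0, B = 0 ↦ 3
A = 0, B = 1 ↦ 3
A = 0, B = 2 ↦ 3
A = 0, B = 3 ↦ 3
A = 1, B = 0 ↦ 3
A = 1, B = 1 ↦ 3
A = 1, B = 2 ↦ 3
A = 1, B = 3 ↦ 3
A = 2, B = 0 ↦ 3
A = 2, B = 1 ↦ 3
A = 2, B = 2 ↦ 3
A = 2, B = 3 ↦ 3
A = 3, B = 0 ↦ 3
A = 3, B = 1 ↦ 3
A = 3, B = 2 ↦ 3
A = 3, B = 3 ↦ 3
Every assignment gives a value ≥ 2.

Yes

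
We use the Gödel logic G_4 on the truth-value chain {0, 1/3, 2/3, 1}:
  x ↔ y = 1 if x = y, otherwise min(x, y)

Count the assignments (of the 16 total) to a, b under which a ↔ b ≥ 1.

a = 0, b = 0 ↦ 1  ≥
a = 0, b = 1/3 ↦ 0  <
a = 0, b = 2/3 ↦ 0  <
a = 0, b = 1 ↦ 0  <
a = 1/3, b = 0 ↦ 0  <
a = 1/3, b = 1/3 ↦ 1  ≥
a = 1/3, b = 2/3 ↦ 1/3  <
a = 1/3, b = 1 ↦ 1/3  <
a = 2/3, b = 0 ↦ 0  <
a = 2/3, b = 1/3 ↦ 1/3  <
a = 2/3, b = 2/3 ↦ 1  ≥
a = 2/3, b = 1 ↦ 2/3  <
a = 1, b = 0 ↦ 0  <
a = 1, b = 1/3 ↦ 1/3  <
a = 1, b = 2/3 ↦ 2/3  <
a = 1, b = 1 ↦ 1  ≥
So 4 of the 16 assignments meet the threshold.

4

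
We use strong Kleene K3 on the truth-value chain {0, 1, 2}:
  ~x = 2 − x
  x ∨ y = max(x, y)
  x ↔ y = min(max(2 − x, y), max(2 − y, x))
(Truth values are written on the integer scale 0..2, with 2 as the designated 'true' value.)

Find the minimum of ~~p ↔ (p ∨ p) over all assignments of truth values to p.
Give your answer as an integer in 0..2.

1

Take p = 1:
~p = ~1 = 1
~~p = ~1 = 1
p ∨ p = 1 ∨ 1 = 1
~~p ↔ (p ∨ p) = 1 ↔ 1 = 1
No assignment yields a value below 1, so this is the minimum.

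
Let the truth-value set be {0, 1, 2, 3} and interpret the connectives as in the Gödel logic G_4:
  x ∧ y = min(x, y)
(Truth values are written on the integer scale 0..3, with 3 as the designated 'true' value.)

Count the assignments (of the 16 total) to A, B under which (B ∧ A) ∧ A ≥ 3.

A = 0, B = 0 ↦ 0  <
A = 0, B = 1 ↦ 0  <
A = 0, B = 2 ↦ 0  <
A = 0, B = 3 ↦ 0  <
A = 1, B = 0 ↦ 0  <
A = 1, B = 1 ↦ 1  <
A = 1, B = 2 ↦ 1  <
A = 1, B = 3 ↦ 1  <
A = 2, B = 0 ↦ 0  <
A = 2, B = 1 ↦ 1  <
A = 2, B = 2 ↦ 2  <
A = 2, B = 3 ↦ 2  <
A = 3, B = 0 ↦ 0  <
A = 3, B = 1 ↦ 1  <
A = 3, B = 2 ↦ 2  <
A = 3, B = 3 ↦ 3  ≥
So 1 of the 16 assignments meets the threshold.

1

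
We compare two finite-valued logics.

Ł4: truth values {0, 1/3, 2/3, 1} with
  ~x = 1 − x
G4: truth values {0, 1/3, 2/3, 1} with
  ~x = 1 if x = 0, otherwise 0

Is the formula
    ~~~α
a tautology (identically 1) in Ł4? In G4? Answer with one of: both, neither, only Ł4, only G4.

In Ł4: at α = 1/3 the value is 2/3 — not a tautology.
In G4: at α = 1/3 the value is 0 — not a tautology.

neither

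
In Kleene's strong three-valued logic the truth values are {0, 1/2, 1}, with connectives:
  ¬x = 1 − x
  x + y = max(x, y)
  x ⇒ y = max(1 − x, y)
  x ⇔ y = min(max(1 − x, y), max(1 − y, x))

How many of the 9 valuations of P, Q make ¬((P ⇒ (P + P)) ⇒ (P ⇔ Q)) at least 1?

2

P = 0, Q = 0 ↦ 0  <
P = 0, Q = 1/2 ↦ 1/2  <
P = 0, Q = 1 ↦ 1  ≥
P = 1/2, Q = 0 ↦ 1/2  <
P = 1/2, Q = 1/2 ↦ 1/2  <
P = 1/2, Q = 1 ↦ 1/2  <
P = 1, Q = 0 ↦ 1  ≥
P = 1, Q = 1/2 ↦ 1/2  <
P = 1, Q = 1 ↦ 0  <
So 2 of the 9 assignments meet the threshold.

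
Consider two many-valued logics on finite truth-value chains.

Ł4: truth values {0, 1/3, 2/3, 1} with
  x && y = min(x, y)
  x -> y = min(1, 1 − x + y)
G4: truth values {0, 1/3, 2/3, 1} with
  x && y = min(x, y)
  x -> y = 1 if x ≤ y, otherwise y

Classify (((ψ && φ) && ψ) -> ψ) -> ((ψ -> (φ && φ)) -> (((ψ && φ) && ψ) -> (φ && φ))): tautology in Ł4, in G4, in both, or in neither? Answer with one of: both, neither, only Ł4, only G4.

In Ł4: every assignment gives 1 — tautology.
In G4: every assignment gives 1 — tautology.

both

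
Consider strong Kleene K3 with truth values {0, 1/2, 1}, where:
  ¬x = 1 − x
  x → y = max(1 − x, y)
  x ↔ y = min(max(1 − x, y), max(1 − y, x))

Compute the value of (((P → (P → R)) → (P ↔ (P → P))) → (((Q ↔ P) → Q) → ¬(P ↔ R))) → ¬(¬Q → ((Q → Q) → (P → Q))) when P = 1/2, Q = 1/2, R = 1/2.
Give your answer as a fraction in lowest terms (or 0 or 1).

P → R = 1/2 → 1/2 = 1/2
P → (P → R) = 1/2 → 1/2 = 1/2
P → P = 1/2 → 1/2 = 1/2
P ↔ (P → P) = 1/2 ↔ 1/2 = 1/2
(P → (P → R)) → (P ↔ (P → P)) = 1/2 → 1/2 = 1/2
Q ↔ P = 1/2 ↔ 1/2 = 1/2
(Q ↔ P) → Q = 1/2 → 1/2 = 1/2
P ↔ R = 1/2 ↔ 1/2 = 1/2
¬(P ↔ R) = ¬1/2 = 1/2
((Q ↔ P) → Q) → ¬(P ↔ R) = 1/2 → 1/2 = 1/2
((P → (P → R)) → (P ↔ (P → P))) → (((Q ↔ P) → Q) → ¬(P ↔ R)) = 1/2 → 1/2 = 1/2
¬Q = ¬1/2 = 1/2
Q → Q = 1/2 → 1/2 = 1/2
P → Q = 1/2 → 1/2 = 1/2
(Q → Q) → (P → Q) = 1/2 → 1/2 = 1/2
¬Q → ((Q → Q) → (P → Q)) = 1/2 → 1/2 = 1/2
¬(¬Q → ((Q → Q) → (P → Q))) = ¬1/2 = 1/2
(((P → (P → R)) → (P ↔ (P → P))) → (((Q ↔ P) → Q) → ¬(P ↔ R))) → ¬(¬Q → ((Q → Q) → (P → Q))) = 1/2 → 1/2 = 1/2

1/2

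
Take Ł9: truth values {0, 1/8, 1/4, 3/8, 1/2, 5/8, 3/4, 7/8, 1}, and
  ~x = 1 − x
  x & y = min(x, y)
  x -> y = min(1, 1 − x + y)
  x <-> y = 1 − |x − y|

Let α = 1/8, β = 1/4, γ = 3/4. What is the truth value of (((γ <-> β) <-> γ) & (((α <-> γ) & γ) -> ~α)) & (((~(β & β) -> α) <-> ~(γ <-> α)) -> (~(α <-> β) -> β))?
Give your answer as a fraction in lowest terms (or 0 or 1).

3/4

γ <-> β = 3/4 <-> 1/4 = 1/2
(γ <-> β) <-> γ = 1/2 <-> 3/4 = 3/4
α <-> γ = 1/8 <-> 3/4 = 3/8
(α <-> γ) & γ = 3/8 & 3/4 = 3/8
~α = ~1/8 = 7/8
((α <-> γ) & γ) -> ~α = 3/8 -> 7/8 = 1
((γ <-> β) <-> γ) & (((α <-> γ) & γ) -> ~α) = 3/4 & 1 = 3/4
β & β = 1/4 & 1/4 = 1/4
~(β & β) = ~1/4 = 3/4
~(β & β) -> α = 3/4 -> 1/8 = 3/8
γ <-> α = 3/4 <-> 1/8 = 3/8
~(γ <-> α) = ~3/8 = 5/8
(~(β & β) -> α) <-> ~(γ <-> α) = 3/8 <-> 5/8 = 3/4
α <-> β = 1/8 <-> 1/4 = 7/8
~(α <-> β) = ~7/8 = 1/8
~(α <-> β) -> β = 1/8 -> 1/4 = 1
((~(β & β) -> α) <-> ~(γ <-> α)) -> (~(α <-> β) -> β) = 3/4 -> 1 = 1
(((γ <-> β) <-> γ) & (((α <-> γ) & γ) -> ~α)) & (((~(β & β) -> α) <-> ~(γ <-> α)) -> (~(α <-> β) -> β)) = 3/4 & 1 = 3/4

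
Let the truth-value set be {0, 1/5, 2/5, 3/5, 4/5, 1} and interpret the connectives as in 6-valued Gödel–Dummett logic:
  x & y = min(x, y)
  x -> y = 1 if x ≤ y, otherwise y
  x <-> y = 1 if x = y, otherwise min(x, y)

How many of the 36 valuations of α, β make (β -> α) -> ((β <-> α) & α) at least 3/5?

21

value 1: 16 assignments (counts)
value 4/5: 2 assignments (counts)
value 3/5: 3 assignments (counts)
value 2/5: 4 assignments
value 1/5: 5 assignments
value 0: 6 assignments
So 21 of the 36 assignments meet the threshold.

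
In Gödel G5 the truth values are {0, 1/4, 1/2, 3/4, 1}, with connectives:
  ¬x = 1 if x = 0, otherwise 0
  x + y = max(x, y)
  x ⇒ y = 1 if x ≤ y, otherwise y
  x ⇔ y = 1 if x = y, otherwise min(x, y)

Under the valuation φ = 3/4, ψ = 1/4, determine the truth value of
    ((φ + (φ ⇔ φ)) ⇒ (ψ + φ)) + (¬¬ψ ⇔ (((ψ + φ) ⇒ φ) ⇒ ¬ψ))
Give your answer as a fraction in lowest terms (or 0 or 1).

3/4

φ ⇔ φ = 3/4 ⇔ 3/4 = 1
φ + (φ ⇔ φ) = 3/4 + 1 = 1
ψ + φ = 1/4 + 3/4 = 3/4
(φ + (φ ⇔ φ)) ⇒ (ψ + φ) = 1 ⇒ 3/4 = 3/4
¬ψ = ¬1/4 = 0
¬¬ψ = ¬0 = 1
ψ + φ = 1/4 + 3/4 = 3/4
(ψ + φ) ⇒ φ = 3/4 ⇒ 3/4 = 1
¬ψ = ¬1/4 = 0
((ψ + φ) ⇒ φ) ⇒ ¬ψ = 1 ⇒ 0 = 0
¬¬ψ ⇔ (((ψ + φ) ⇒ φ) ⇒ ¬ψ) = 1 ⇔ 0 = 0
((φ + (φ ⇔ φ)) ⇒ (ψ + φ)) + (¬¬ψ ⇔ (((ψ + φ) ⇒ φ) ⇒ ¬ψ)) = 3/4 + 0 = 3/4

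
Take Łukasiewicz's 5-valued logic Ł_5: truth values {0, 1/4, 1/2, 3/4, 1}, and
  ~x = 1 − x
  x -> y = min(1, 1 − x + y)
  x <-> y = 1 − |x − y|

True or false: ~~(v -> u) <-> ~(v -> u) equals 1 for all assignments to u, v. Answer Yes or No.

Counterexample: take u = 0, v = 0.
v -> u = 0 -> 0 = 1
~(v -> u) = ~1 = 0
~~(v -> u) = ~0 = 1
~(v -> u) = ~1 = 0
~~(v -> u) <-> ~(v -> u) = 1 <-> 0 = 0
This gives 0 ≠ 1.

No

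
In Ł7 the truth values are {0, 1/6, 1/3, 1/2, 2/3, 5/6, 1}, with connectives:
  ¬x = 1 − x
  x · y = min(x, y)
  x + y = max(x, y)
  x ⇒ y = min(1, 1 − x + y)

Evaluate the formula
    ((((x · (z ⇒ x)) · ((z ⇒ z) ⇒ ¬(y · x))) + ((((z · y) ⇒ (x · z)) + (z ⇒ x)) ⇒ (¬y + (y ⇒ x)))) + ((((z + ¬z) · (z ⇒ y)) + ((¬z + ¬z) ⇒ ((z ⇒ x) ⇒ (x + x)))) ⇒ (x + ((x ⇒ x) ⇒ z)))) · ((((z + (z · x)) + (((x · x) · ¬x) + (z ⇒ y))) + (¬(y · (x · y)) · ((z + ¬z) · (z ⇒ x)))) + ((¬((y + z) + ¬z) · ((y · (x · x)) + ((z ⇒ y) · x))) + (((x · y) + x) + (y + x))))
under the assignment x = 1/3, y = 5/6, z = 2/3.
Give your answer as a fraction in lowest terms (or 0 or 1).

z ⇒ x = 2/3 ⇒ 1/3 = 2/3
x · (z ⇒ x) = 1/3 · 2/3 = 1/3
z ⇒ z = 2/3 ⇒ 2/3 = 1
y · x = 5/6 · 1/3 = 1/3
¬(y · x) = ¬1/3 = 2/3
(z ⇒ z) ⇒ ¬(y · x) = 1 ⇒ 2/3 = 2/3
(x · (z ⇒ x)) · ((z ⇒ z) ⇒ ¬(y · x)) = 1/3 · 2/3 = 1/3
z · y = 2/3 · 5/6 = 2/3
x · z = 1/3 · 2/3 = 1/3
(z · y) ⇒ (x · z) = 2/3 ⇒ 1/3 = 2/3
z ⇒ x = 2/3 ⇒ 1/3 = 2/3
((z · y) ⇒ (x · z)) + (z ⇒ x) = 2/3 + 2/3 = 2/3
¬y = ¬5/6 = 1/6
y ⇒ x = 5/6 ⇒ 1/3 = 1/2
¬y + (y ⇒ x) = 1/6 + 1/2 = 1/2
(((z · y) ⇒ (x · z)) + (z ⇒ x)) ⇒ (¬y + (y ⇒ x)) = 2/3 ⇒ 1/2 = 5/6
((x · (z ⇒ x)) · ((z ⇒ z) ⇒ ¬(y · x))) + ((((z · y) ⇒ (x · z)) + (z ⇒ x)) ⇒ (¬y + (y ⇒ x))) = 1/3 + 5/6 = 5/6
¬z = ¬2/3 = 1/3
z + ¬z = 2/3 + 1/3 = 2/3
z ⇒ y = 2/3 ⇒ 5/6 = 1
(z + ¬z) · (z ⇒ y) = 2/3 · 1 = 2/3
¬z = ¬2/3 = 1/3
¬z = ¬2/3 = 1/3
¬z + ¬z = 1/3 + 1/3 = 1/3
z ⇒ x = 2/3 ⇒ 1/3 = 2/3
x + x = 1/3 + 1/3 = 1/3
(z ⇒ x) ⇒ (x + x) = 2/3 ⇒ 1/3 = 2/3
(¬z + ¬z) ⇒ ((z ⇒ x) ⇒ (x + x)) = 1/3 ⇒ 2/3 = 1
((z + ¬z) · (z ⇒ y)) + ((¬z + ¬z) ⇒ ((z ⇒ x) ⇒ (x + x))) = 2/3 + 1 = 1
x ⇒ x = 1/3 ⇒ 1/3 = 1
(x ⇒ x) ⇒ z = 1 ⇒ 2/3 = 2/3
x + ((x ⇒ x) ⇒ z) = 1/3 + 2/3 = 2/3
(((z + ¬z) · (z ⇒ y)) + ((¬z + ¬z) ⇒ ((z ⇒ x) ⇒ (x + x)))) ⇒ (x + ((x ⇒ x) ⇒ z)) = 1 ⇒ 2/3 = 2/3
(((x · (z ⇒ x)) · ((z ⇒ z) ⇒ ¬(y · x))) + ((((z · y) ⇒ (x · z)) + (z ⇒ x)) ⇒ (¬y + (y ⇒ x)))) + ((((z + ¬z) · (z ⇒ y)) + ((¬z + ¬z) ⇒ ((z ⇒ x) ⇒ (x + x)))) ⇒ (x + ((x ⇒ x) ⇒ z))) = 5/6 + 2/3 = 5/6
z · x = 2/3 · 1/3 = 1/3
z + (z · x) = 2/3 + 1/3 = 2/3
x · x = 1/3 · 1/3 = 1/3
¬x = ¬1/3 = 2/3
(x · x) · ¬x = 1/3 · 2/3 = 1/3
z ⇒ y = 2/3 ⇒ 5/6 = 1
((x · x) · ¬x) + (z ⇒ y) = 1/3 + 1 = 1
(z + (z · x)) + (((x · x) · ¬x) + (z ⇒ y)) = 2/3 + 1 = 1
x · y = 1/3 · 5/6 = 1/3
y · (x · y) = 5/6 · 1/3 = 1/3
¬(y · (x · y)) = ¬1/3 = 2/3
¬z = ¬2/3 = 1/3
z + ¬z = 2/3 + 1/3 = 2/3
z ⇒ x = 2/3 ⇒ 1/3 = 2/3
(z + ¬z) · (z ⇒ x) = 2/3 · 2/3 = 2/3
¬(y · (x · y)) · ((z + ¬z) · (z ⇒ x)) = 2/3 · 2/3 = 2/3
((z + (z · x)) + (((x · x) · ¬x) + (z ⇒ y))) + (¬(y · (x · y)) · ((z + ¬z) · (z ⇒ x))) = 1 + 2/3 = 1
y + z = 5/6 + 2/3 = 5/6
¬z = ¬2/3 = 1/3
(y + z) + ¬z = 5/6 + 1/3 = 5/6
¬((y + z) + ¬z) = ¬5/6 = 1/6
x · x = 1/3 · 1/3 = 1/3
y · (x · x) = 5/6 · 1/3 = 1/3
z ⇒ y = 2/3 ⇒ 5/6 = 1
(z ⇒ y) · x = 1 · 1/3 = 1/3
(y · (x · x)) + ((z ⇒ y) · x) = 1/3 + 1/3 = 1/3
¬((y + z) + ¬z) · ((y · (x · x)) + ((z ⇒ y) · x)) = 1/6 · 1/3 = 1/6
x · y = 1/3 · 5/6 = 1/3
(x · y) + x = 1/3 + 1/3 = 1/3
y + x = 5/6 + 1/3 = 5/6
((x · y) + x) + (y + x) = 1/3 + 5/6 = 5/6
(¬((y + z) + ¬z) · ((y · (x · x)) + ((z ⇒ y) · x))) + (((x · y) + x) + (y + x)) = 1/6 + 5/6 = 5/6
(((z + (z · x)) + (((x · x) · ¬x) + (z ⇒ y))) + (¬(y · (x · y)) · ((z + ¬z) · (z ⇒ x)))) + ((¬((y + z) + ¬z) · ((y · (x · x)) + ((z ⇒ y) · x))) + (((x · y) + x) + (y + x))) = 1 + 5/6 = 1
((((x · (z ⇒ x)) · ((z ⇒ z) ⇒ ¬(y · x))) + ((((z · y) ⇒ (x · z)) + (z ⇒ x)) ⇒ (¬y + (y ⇒ x)))) + ((((z + ¬z) · (z ⇒ y)) + ((¬z + ¬z) ⇒ ((z ⇒ x) ⇒ (x + x)))) ⇒ (x + ((x ⇒ x) ⇒ z)))) · ((((z + (z · x)) + (((x · x) · ¬x) + (z ⇒ y))) + (¬(y · (x · y)) · ((z + ¬z) · (z ⇒ x)))) + ((¬((y + z) + ¬z) · ((y · (x · x)) + ((z ⇒ y) · x))) + (((x · y) + x) + (y + x)))) = 5/6 · 1 = 5/6

5/6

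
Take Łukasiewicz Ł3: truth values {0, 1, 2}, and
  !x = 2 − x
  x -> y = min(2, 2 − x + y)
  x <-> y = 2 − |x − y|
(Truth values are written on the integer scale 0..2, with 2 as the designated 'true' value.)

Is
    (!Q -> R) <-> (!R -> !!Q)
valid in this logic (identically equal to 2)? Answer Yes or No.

Q = 0, R = 0 ↦ 2
Q = 0, R = 1 ↦ 2
Q = 0, R = 2 ↦ 2
Q = 1, R = 0 ↦ 2
Q = 1, R = 1 ↦ 2
Q = 1, R = 2 ↦ 2
Q = 2, R = 0 ↦ 2
Q = 2, R = 1 ↦ 2
Q = 2, R = 2 ↦ 2
Every assignment gives a value ≥ 2.

Yes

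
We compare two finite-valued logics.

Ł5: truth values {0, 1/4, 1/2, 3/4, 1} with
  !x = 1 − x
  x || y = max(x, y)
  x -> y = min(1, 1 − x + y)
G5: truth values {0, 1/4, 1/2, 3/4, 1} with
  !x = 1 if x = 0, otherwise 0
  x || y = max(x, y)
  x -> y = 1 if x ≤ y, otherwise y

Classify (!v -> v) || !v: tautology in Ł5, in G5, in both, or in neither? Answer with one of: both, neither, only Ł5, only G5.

In Ł5: at v = 1/4 the value is 3/4 — not a tautology.
In G5: every assignment gives 1 — tautology.

only G5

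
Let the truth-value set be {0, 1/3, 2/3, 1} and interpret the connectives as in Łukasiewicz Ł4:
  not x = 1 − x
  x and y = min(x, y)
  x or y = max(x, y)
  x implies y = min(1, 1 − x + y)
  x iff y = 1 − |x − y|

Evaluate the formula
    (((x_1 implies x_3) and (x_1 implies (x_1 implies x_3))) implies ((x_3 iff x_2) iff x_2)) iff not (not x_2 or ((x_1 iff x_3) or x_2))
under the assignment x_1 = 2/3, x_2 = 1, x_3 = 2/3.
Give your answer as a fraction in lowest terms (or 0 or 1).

x_1 implies x_3 = 2/3 implies 2/3 = 1
x_1 implies x_3 = 2/3 implies 2/3 = 1
x_1 implies (x_1 implies x_3) = 2/3 implies 1 = 1
(x_1 implies x_3) and (x_1 implies (x_1 implies x_3)) = 1 and 1 = 1
x_3 iff x_2 = 2/3 iff 1 = 2/3
(x_3 iff x_2) iff x_2 = 2/3 iff 1 = 2/3
((x_1 implies x_3) and (x_1 implies (x_1 implies x_3))) implies ((x_3 iff x_2) iff x_2) = 1 implies 2/3 = 2/3
not x_2 = not 1 = 0
x_1 iff x_3 = 2/3 iff 2/3 = 1
(x_1 iff x_3) or x_2 = 1 or 1 = 1
not x_2 or ((x_1 iff x_3) or x_2) = 0 or 1 = 1
not (not x_2 or ((x_1 iff x_3) or x_2)) = not 1 = 0
(((x_1 implies x_3) and (x_1 implies (x_1 implies x_3))) implies ((x_3 iff x_2) iff x_2)) iff not (not x_2 or ((x_1 iff x_3) or x_2)) = 2/3 iff 0 = 1/3

1/3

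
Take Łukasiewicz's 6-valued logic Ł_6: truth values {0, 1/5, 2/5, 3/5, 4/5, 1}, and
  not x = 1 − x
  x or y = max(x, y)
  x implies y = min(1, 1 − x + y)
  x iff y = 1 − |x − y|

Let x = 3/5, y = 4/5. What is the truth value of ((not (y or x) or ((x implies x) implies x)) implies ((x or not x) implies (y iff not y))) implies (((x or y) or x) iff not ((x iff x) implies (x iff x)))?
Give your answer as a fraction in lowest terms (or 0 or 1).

1/5

y or x = 4/5 or 3/5 = 4/5
not (y or x) = not 4/5 = 1/5
x implies x = 3/5 implies 3/5 = 1
(x implies x) implies x = 1 implies 3/5 = 3/5
not (y or x) or ((x implies x) implies x) = 1/5 or 3/5 = 3/5
not x = not 3/5 = 2/5
x or not x = 3/5 or 2/5 = 3/5
not y = not 4/5 = 1/5
y iff not y = 4/5 iff 1/5 = 2/5
(x or not x) implies (y iff not y) = 3/5 implies 2/5 = 4/5
(not (y or x) or ((x implies x) implies x)) implies ((x or not x) implies (y iff not y)) = 3/5 implies 4/5 = 1
x or y = 3/5 or 4/5 = 4/5
(x or y) or x = 4/5 or 3/5 = 4/5
x iff x = 3/5 iff 3/5 = 1
x iff x = 3/5 iff 3/5 = 1
(x iff x) implies (x iff x) = 1 implies 1 = 1
not ((x iff x) implies (x iff x)) = not 1 = 0
((x or y) or x) iff not ((x iff x) implies (x iff x)) = 4/5 iff 0 = 1/5
((not (y or x) or ((x implies x) implies x)) implies ((x or not x) implies (y iff not y))) implies (((x or y) or x) iff not ((x iff x) implies (x iff x))) = 1 implies 1/5 = 1/5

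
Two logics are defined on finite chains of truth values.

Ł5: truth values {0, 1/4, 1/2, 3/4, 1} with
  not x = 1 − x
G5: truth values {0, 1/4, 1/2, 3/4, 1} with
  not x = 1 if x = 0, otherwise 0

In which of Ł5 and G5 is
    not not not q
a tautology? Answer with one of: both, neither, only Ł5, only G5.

neither

In Ł5: at q = 1/4 the value is 3/4 — not a tautology.
In G5: at q = 1/4 the value is 0 — not a tautology.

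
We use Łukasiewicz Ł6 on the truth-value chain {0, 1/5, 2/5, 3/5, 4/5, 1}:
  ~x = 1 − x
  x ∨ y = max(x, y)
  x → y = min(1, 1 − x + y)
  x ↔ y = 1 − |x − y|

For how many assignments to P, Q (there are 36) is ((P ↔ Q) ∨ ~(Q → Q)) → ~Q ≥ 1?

17

value 1: 17 assignments (counts)
value 4/5: 7 assignments
value 3/5: 5 assignments
value 2/5: 4 assignments
value 1/5: 2 assignments
value 0: 1 assignment
So 17 of the 36 assignments meet the threshold.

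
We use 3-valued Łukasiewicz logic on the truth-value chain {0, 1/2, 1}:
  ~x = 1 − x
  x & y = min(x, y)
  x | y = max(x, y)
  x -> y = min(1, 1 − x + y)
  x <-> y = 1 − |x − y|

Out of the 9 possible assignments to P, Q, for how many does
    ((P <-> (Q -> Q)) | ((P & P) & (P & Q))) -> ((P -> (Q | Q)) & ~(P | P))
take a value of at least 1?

6

P = 0, Q = 0 ↦ 1  ≥
P = 0, Q = 1/2 ↦ 1  ≥
P = 0, Q = 1 ↦ 1  ≥
P = 1/2, Q = 0 ↦ 1  ≥
P = 1/2, Q = 1/2 ↦ 1  ≥
P = 1/2, Q = 1 ↦ 1  ≥
P = 1, Q = 0 ↦ 0  <
P = 1, Q = 1/2 ↦ 0  <
P = 1, Q = 1 ↦ 0  <
So 6 of the 9 assignments meet the threshold.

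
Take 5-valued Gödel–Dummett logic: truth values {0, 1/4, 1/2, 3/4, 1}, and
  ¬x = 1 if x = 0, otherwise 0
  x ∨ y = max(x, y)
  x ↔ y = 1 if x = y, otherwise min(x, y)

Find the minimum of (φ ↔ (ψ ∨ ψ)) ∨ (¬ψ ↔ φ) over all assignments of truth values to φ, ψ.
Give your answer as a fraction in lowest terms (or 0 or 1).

1/4

Take φ = 1/4, ψ = 0:
ψ ∨ ψ = 0 ∨ 0 = 0
φ ↔ (ψ ∨ ψ) = 1/4 ↔ 0 = 0
¬ψ = ¬0 = 1
¬ψ ↔ φ = 1 ↔ 1/4 = 1/4
(φ ↔ (ψ ∨ ψ)) ∨ (¬ψ ↔ φ) = 0 ∨ 1/4 = 1/4
No assignment yields a value below 1/4, so this is the minimum.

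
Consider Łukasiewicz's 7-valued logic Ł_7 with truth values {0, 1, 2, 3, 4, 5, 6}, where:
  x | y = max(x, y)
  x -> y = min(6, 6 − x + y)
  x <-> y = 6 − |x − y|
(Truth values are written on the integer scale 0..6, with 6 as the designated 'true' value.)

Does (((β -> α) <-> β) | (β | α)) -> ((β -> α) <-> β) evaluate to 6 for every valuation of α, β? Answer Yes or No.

Counterexample: take α = 0, β = 5.
β -> α = 5 -> 0 = 1
(β -> α) <-> β = 1 <-> 5 = 2
β | α = 5 | 0 = 5
((β -> α) <-> β) | (β | α) = 2 | 5 = 5
(((β -> α) <-> β) | (β | α)) -> ((β -> α) <-> β) = 5 -> 2 = 3
This gives 3 ≠ 6.

No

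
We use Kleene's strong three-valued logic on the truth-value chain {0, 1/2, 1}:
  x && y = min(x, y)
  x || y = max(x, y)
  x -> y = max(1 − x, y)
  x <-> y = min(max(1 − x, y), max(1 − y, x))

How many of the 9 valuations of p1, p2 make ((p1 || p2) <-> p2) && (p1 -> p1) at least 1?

p1 = 0, p2 = 0 ↦ 1  ≥
p1 = 0, p2 = 1/2 ↦ 1/2  <
p1 = 0, p2 = 1 ↦ 1  ≥
p1 = 1/2, p2 = 0 ↦ 1/2  <
p1 = 1/2, p2 = 1/2 ↦ 1/2  <
p1 = 1/2, p2 = 1 ↦ 1/2  <
p1 = 1, p2 = 0 ↦ 0  <
p1 = 1, p2 = 1/2 ↦ 1/2  <
p1 = 1, p2 = 1 ↦ 1  ≥
So 3 of the 9 assignments meet the threshold.

3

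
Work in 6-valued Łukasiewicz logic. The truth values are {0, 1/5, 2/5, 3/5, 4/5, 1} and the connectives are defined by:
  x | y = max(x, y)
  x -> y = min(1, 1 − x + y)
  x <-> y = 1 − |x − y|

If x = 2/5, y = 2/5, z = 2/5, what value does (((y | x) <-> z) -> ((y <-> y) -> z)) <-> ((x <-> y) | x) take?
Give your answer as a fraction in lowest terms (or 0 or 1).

2/5

y | x = 2/5 | 2/5 = 2/5
(y | x) <-> z = 2/5 <-> 2/5 = 1
y <-> y = 2/5 <-> 2/5 = 1
(y <-> y) -> z = 1 -> 2/5 = 2/5
((y | x) <-> z) -> ((y <-> y) -> z) = 1 -> 2/5 = 2/5
x <-> y = 2/5 <-> 2/5 = 1
(x <-> y) | x = 1 | 2/5 = 1
(((y | x) <-> z) -> ((y <-> y) -> z)) <-> ((x <-> y) | x) = 2/5 <-> 1 = 2/5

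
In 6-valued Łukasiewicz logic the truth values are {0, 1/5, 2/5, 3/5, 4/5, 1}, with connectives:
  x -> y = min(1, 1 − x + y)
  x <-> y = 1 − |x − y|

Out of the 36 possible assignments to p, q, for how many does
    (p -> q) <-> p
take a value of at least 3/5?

value 1: 3 assignments (counts)
value 4/5: 7 assignments (counts)
value 3/5: 6 assignments (counts)
value 2/5: 7 assignments
value 1/5: 6 assignments
value 0: 7 assignments
So 16 of the 36 assignments meet the threshold.

16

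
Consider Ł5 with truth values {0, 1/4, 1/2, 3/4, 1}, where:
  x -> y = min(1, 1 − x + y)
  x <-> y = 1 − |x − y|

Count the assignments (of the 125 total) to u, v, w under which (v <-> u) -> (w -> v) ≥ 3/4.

114

value 1: 102 assignments (counts)
value 3/4: 12 assignments (counts)
value 1/2: 7 assignments
value 1/4: 3 assignments
value 0: 1 assignment
So 114 of the 125 assignments meet the threshold.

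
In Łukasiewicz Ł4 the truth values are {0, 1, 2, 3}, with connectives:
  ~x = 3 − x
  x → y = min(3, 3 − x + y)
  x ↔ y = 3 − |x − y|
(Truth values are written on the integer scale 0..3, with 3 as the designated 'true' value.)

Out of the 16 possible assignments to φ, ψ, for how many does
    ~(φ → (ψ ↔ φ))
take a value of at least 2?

φ = 0, ψ = 0 ↦ 0  <
φ = 0, ψ = 1 ↦ 0  <
φ = 0, ψ = 2 ↦ 0  <
φ = 0, ψ = 3 ↦ 0  <
φ = 1, ψ = 0 ↦ 0  <
φ = 1, ψ = 1 ↦ 0  <
φ = 1, ψ = 2 ↦ 0  <
φ = 1, ψ = 3 ↦ 0  <
φ = 2, ψ = 0 ↦ 1  <
φ = 2, ψ = 1 ↦ 0  <
φ = 2, ψ = 2 ↦ 0  <
φ = 2, ψ = 3 ↦ 0  <
φ = 3, ψ = 0 ↦ 3  ≥
φ = 3, ψ = 1 ↦ 2  ≥
φ = 3, ψ = 2 ↦ 1  <
φ = 3, ψ = 3 ↦ 0  <
So 2 of the 16 assignments meet the threshold.

2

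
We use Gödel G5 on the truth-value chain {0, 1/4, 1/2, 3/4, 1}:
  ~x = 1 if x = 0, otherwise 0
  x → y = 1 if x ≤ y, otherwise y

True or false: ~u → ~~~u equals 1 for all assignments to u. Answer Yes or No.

u = 0 ↦ 1
u = 1/4 ↦ 1
u = 1/2 ↦ 1
u = 3/4 ↦ 1
u = 1 ↦ 1
Every assignment gives a value ≥ 1.

Yes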